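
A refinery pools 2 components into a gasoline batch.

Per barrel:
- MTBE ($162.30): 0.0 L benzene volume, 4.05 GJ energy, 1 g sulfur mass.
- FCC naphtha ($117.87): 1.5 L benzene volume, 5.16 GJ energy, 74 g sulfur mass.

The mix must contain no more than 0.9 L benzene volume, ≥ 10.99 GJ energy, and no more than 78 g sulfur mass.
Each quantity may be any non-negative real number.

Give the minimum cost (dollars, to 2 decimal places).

$387.07

Let x1 = barrels of MTBE, x2 = barrels of FCC naphtha.
Minimise 162.3x1 + 117.87x2 s.t.:
  1.5x2 ≤ 0.9   (benzene volume)
  4.05x1 + 5.16x2 ≥ 10.99   (energy)
  1x1 + 74x2 ≤ 78   (sulfur mass)
  x1, x2 ≥ 0.
Both inputs are positive at the optimum. Binding constraints: benzene volume and energy.
That vertex is x1 = 1.94914, x2 = 0.6.
Hence cost = 162.3·1.94914 + 117.87·0.6 = $387.0674.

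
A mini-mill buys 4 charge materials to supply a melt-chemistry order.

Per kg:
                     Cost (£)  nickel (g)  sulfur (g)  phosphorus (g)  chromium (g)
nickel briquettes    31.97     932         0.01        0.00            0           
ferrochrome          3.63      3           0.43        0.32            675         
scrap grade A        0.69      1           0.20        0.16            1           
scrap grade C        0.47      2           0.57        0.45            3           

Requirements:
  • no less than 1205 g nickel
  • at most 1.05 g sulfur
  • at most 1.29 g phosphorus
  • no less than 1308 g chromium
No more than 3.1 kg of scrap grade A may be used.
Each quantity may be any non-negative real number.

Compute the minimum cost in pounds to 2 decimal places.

£48.17

This is a linear program. Let x1 = kg of nickel briquettes, x2 = kg of ferrochrome, x3 = kg of scrap grade A, x4 = kg of scrap grade C.
Minimize 31.97x1 + 3.63x2 + 0.69x3 + 0.47x4 s.t.:
  932x1 + 3x2 + 1x3 + 2x4 ≥ 1205   (nickel)
  0.01x1 + 0.43x2 + 0.2x3 + 0.57x4 ≤ 1.05   (sulfur)
  0.32x2 + 0.16x3 + 0.45x4 ≤ 1.29   (phosphorus)
  675x2 + 1x3 + 3x4 ≥ 1308   (chromium)
  x3 ≤ 3.1
  x1, x2, x3, x4 ≥ 0.
The cheapest feasible vertex uses only nickel briquettes, ferrochrome; scrap grade A, scrap grade C are not used. Binding constraints: nickel and chromium.
So nickel briquettes = 1.2867 kg, ferrochrome = 1.9378 kg.
Total cost: 31.97·1.2867 + 3.63·1.9378 = 48.1700.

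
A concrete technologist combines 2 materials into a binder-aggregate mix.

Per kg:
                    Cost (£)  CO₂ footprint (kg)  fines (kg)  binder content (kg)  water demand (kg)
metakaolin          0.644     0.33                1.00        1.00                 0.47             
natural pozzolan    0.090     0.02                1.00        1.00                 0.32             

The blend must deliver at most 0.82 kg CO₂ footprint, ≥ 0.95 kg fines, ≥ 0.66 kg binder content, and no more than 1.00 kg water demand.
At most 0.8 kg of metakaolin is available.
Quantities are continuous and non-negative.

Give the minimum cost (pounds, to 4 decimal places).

Let x1 = kg of metakaolin, x2 = kg of natural pozzolan.
Minimise 0.644x1 + 0.09x2 with:
  0.33x1 + 0.02x2 ≤ 0.82   (CO₂ footprint)
  1x1 + 1x2 ≥ 0.95   (fines)
  1x1 + 1x2 ≥ 0.66   (binder content)
  0.47x1 + 0.32x2 ≤ 1   (water demand)
  x1 ≤ 0.8
  x1, x2 ≥ 0.
At the optimum only natural pozzolan is positive (metakaolin = 0). The fines requirement is met with equality.
Optimal quantities: natural pozzolan = 0.95 kg.
Total cost: 0.09·0.95 = 0.085500.

£0.0855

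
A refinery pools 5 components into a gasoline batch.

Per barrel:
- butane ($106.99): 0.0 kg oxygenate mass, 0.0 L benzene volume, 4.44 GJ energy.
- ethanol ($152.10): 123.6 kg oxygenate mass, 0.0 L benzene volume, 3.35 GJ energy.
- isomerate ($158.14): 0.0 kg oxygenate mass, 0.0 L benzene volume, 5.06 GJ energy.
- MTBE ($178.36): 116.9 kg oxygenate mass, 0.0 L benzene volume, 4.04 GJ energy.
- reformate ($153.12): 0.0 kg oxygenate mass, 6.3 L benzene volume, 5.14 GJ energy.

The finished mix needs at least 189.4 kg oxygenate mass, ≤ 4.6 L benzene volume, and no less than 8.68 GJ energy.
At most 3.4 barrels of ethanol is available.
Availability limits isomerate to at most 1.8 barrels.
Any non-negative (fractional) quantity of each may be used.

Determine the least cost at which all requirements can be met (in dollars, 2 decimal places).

Let x1 = barrels of butane, x2 = barrels of ethanol, x3 = barrels of isomerate, x4 = barrels of MTBE, x5 = barrels of reformate.
Minimize 106.99x1 + 152.1x2 + 158.14x3 + 178.36x4 + 153.12x5 subject to:
  123.6x2 + 116.9x4 ≥ 189.4   (oxygenate mass)
  6.3x5 ≤ 4.6   (benzene volume)
  4.44x1 + 3.35x2 + 5.06x3 + 4.04x4 + 5.14x5 ≥ 8.68   (energy)
  x2 ≤ 3.4
  x3 ≤ 1.8
  x1, x2, x3, x4, x5 ≥ 0.
The cheapest feasible vertex uses only butane, ethanol; isomerate, MTBE, reformate are not used. The oxygenate mass and energy requirements are met with equality.
That vertex is x1 = 0.798781, x2 = 1.53236.
Objective = 106.99·0.798781 + 152.1·1.53236 = 318.5335.

$318.53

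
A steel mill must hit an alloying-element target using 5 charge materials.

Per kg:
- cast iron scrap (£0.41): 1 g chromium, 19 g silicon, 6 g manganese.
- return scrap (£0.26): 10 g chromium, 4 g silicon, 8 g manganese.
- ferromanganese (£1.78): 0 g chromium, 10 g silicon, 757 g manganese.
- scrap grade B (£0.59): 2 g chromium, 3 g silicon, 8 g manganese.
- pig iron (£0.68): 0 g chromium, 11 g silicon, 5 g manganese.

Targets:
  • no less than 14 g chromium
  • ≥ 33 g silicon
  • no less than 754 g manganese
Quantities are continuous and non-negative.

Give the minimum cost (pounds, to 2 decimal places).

£2.46

This is a linear program. Let x1 = kg of cast iron scrap, x2 = kg of return scrap, x3 = kg of ferromanganese, x4 = kg of scrap grade B, x5 = kg of pig iron.
Minimize 0.41x1 + 0.26x2 + 1.78x3 + 0.59x4 + 0.68x5 subject to:
  1x1 + 10x2 + 2x4 ≥ 14   (chromium)
  19x1 + 4x2 + 10x3 + 3x4 + 11x5 ≥ 33   (silicon)
  6x1 + 8x2 + 757x3 + 8x4 + 5x5 ≥ 754   (manganese)
  x1, x2, x3, x4, x5 ≥ 0.
At the optimum only cast iron scrap, return scrap, ferromanganese are positive (scrap grade B, pig iron = 0). Binding constraints: chromium, silicon, manganese.
Optimal quantities: cast iron scrap = 0.9491 kg, return scrap = 1.305 kg, ferromanganese = 0.9747 kg.
Hence cost = 0.41·0.9491 + 0.26·1.305 + 1.78·0.9747 = £2.4634.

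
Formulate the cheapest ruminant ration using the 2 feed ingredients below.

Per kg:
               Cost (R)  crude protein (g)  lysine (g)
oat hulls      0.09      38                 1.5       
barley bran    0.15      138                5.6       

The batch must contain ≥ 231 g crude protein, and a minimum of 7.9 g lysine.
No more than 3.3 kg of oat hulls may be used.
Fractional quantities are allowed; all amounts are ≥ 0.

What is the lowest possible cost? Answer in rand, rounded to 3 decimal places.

This is a linear program. Let x1 = kg of oat hulls, x2 = kg of barley bran.
min 0.09x1 + 0.15x2 with:
  38x1 + 138x2 ≥ 231   (crude protein)
  1.5x1 + 5.6x2 ≥ 7.9   (lysine)
  x1 ≤ 3.3
  x1, x2 ≥ 0.
The optimal basis is {barley bran}; oat hulls drops out. Binding constraint: crude protein.
That vertex is x2 = 1.674.
Cost = 0.15·1.674 = 0.25110.

R0.251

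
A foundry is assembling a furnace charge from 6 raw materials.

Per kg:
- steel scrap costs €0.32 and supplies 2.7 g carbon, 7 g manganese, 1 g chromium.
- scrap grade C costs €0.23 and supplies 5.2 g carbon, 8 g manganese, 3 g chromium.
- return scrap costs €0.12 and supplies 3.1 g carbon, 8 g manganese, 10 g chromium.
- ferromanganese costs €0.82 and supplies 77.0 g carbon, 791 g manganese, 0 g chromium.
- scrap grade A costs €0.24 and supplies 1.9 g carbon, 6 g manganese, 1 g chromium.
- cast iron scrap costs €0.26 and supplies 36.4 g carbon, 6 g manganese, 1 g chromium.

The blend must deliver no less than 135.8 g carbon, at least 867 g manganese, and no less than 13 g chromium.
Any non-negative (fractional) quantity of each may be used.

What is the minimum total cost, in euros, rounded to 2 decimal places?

€1.37

Set it up as a linear program. Let x1 = kg of steel scrap, x2 = kg of scrap grade C, x3 = kg of return scrap, x4 = kg of ferromanganese, x5 = kg of scrap grade A, x6 = kg of cast iron scrap.
min 0.32x1 + 0.23x2 + 0.12x3 + 0.82x4 + 0.24x5 + 0.26x6 with:
  2.7x1 + 5.2x2 + 3.1x3 + 77x4 + 1.9x5 + 36.4x6 ≥ 135.8   (carbon)
  7x1 + 8x2 + 8x3 + 791x4 + 6x5 + 6x6 ≥ 867   (manganese)
  1x1 + 3x2 + 10x3 + 1x5 + 1x6 ≥ 13   (chromium)
  x1, x2, x3, x4, x5, x6 ≥ 0.
At the optimum only return scrap, ferromanganese, cast iron scrap are positive (steel scrap, scrap grade C, scrap grade A = 0). There the carbon, manganese, chromium constraints are tight.
That vertex is x3 = 1.164, x4 = 1.074, x6 = 1.36.
Total cost: 0.12·1.164 + 0.82·1.074 + 0.26·1.36 = 1.3740.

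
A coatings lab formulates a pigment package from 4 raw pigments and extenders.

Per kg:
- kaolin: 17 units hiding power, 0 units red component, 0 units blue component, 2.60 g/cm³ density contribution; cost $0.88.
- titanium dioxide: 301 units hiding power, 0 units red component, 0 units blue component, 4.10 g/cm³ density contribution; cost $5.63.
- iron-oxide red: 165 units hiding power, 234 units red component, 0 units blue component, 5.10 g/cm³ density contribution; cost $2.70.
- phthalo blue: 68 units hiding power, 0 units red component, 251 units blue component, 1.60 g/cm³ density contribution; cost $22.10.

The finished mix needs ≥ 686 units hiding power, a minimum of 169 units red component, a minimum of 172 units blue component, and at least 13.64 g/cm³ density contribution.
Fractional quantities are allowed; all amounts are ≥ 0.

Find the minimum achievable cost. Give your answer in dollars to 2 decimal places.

Let x1 = kg of kaolin, x2 = kg of titanium dioxide, x3 = kg of iron-oxide red, x4 = kg of phthalo blue.
Minimize 0.88x1 + 5.63x2 + 2.7x3 + 22.1x4 s.t.:
  17x1 + 301x2 + 165x3 + 68x4 ≥ 686   (hiding power)
  234x3 ≥ 169   (red component)
  251x4 ≥ 172   (blue component)
  2.6x1 + 4.1x2 + 5.1x3 + 1.6x4 ≥ 13.64   (density contribution)
  x1, x2, x3, x4 ≥ 0.
The cheapest feasible vertex uses only iron-oxide red, phthalo blue; kaolin, titanium dioxide are not used. There the hiding power and blue component constraints are tight.
That vertex is x3 = 3.875, x4 = 0.6853.
Hence cost = 2.7·3.875 + 22.1·0.6853 = $25.6076.

$25.61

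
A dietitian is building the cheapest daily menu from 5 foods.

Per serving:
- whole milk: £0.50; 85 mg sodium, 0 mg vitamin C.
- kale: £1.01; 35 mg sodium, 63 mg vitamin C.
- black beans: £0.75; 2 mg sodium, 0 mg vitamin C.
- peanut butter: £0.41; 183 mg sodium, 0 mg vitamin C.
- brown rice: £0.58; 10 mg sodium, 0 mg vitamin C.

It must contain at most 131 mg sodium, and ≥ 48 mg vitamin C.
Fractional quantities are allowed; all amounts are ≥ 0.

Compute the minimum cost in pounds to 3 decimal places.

Let x1 = servings of whole milk, x2 = servings of kale, x3 = servings of black beans, x4 = servings of peanut butter, x5 = servings of brown rice.
min 0.5x1 + 1.01x2 + 0.75x3 + 0.41x4 + 0.58x5 s.t.:
  85x1 + 35x2 + 2x3 + 183x4 + 10x5 ≤ 131   (sodium)
  63x2 ≥ 48   (vitamin C)
  x1, x2, x3, x4, x5 ≥ 0.
The optimal basis is {kale}; whole milk, black beans, peanut butter, brown rice drop out. There the vitamin C constraint is tight.
That vertex is x2 = 0.7619.
Hence cost = 1.01·0.7619 = £0.76952.

£0.770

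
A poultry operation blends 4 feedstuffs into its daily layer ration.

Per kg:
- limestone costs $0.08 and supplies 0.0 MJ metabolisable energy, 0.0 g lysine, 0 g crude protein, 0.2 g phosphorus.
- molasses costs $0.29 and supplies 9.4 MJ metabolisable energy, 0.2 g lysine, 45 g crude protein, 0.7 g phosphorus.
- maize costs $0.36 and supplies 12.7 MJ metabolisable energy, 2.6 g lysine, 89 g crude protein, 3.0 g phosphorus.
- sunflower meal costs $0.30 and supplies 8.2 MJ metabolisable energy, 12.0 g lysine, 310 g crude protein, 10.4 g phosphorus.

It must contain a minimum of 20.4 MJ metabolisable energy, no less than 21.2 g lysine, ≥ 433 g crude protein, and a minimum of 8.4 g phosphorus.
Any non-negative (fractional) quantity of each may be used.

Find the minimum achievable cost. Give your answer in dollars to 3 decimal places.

$0.690

Let x1 = kg of limestone, x2 = kg of molasses, x3 = kg of maize, x4 = kg of sunflower meal.
Minimize 0.08x1 + 0.29x2 + 0.36x3 + 0.3x4 with:
  9.4x2 + 12.7x3 + 8.2x4 ≥ 20.4   (metabolisable energy)
  0.2x2 + 2.6x3 + 12x4 ≥ 21.2   (lysine)
  45x2 + 89x3 + 310x4 ≥ 433   (crude protein)
  0.2x1 + 0.7x2 + 3x3 + 10.4x4 ≥ 8.4   (phosphorus)
  x1, x2, x3, x4 ≥ 0.
At the optimum only maize, sunflower meal are positive (limestone, molasses = 0). There the metabolisable energy and lysine constraints are tight.
Optimal quantities: maize = 0.5413 kg, sunflower meal = 1.649 kg.
Objective = 0.36·0.5413 + 0.3·1.649 = 0.68957.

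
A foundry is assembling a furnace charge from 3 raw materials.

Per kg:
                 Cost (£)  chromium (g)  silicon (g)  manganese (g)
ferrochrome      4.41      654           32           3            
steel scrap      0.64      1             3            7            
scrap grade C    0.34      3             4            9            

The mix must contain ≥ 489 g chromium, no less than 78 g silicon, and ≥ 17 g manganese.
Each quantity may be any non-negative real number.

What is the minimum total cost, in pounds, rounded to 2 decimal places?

Let x1 = kg of ferrochrome, x2 = kg of steel scrap, x3 = kg of scrap grade C.
Minimise 4.41x1 + 0.64x2 + 0.34x3 s.t.:
  654x1 + 1x2 + 3x3 ≥ 489   (chromium)
  32x1 + 3x2 + 4x3 ≥ 78   (silicon)
  3x1 + 7x2 + 9x3 ≥ 17   (manganese)
  x1, x2, x3 ≥ 0.
The optimal basis is {ferrochrome, scrap grade C}; steel scrap drops out. There the chromium and silicon constraints are tight.
So ferrochrome = 0.6833 kg, scrap grade C = 14.03 kg.
Hence cost = 4.41·0.6833 + 0.34·14.03 = £7.7836.

£7.78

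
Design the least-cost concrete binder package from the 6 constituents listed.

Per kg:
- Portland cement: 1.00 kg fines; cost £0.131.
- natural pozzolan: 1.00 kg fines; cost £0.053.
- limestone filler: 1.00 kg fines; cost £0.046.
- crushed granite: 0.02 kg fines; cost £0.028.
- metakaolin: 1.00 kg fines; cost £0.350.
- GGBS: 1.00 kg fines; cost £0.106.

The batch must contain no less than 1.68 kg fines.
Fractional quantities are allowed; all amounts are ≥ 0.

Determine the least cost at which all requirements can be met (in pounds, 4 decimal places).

£0.0773

Let x1 = kg of Portland cement, x2 = kg of natural pozzolan, x3 = kg of limestone filler, x4 = kg of crushed granite, x5 = kg of metakaolin, x6 = kg of GGBS.
min 0.131x1 + 0.053x2 + 0.046x3 + 0.028x4 + 0.35x5 + 0.106x6 subject to:
  1x1 + 1x2 + 1x3 + 0.02x4 + 1x5 + 1x6 ≥ 1.68   (fines)
  x1, x2, x3, x4, x5, x6 ≥ 0.
The optimal basis is {limestone filler}; Portland cement, natural pozzolan, crushed granite, metakaolin, GGBS drop out. The fines requirement is met with equality.
Solving gives x3 = 1.68.
Cost = 0.046·1.68 = 0.077280.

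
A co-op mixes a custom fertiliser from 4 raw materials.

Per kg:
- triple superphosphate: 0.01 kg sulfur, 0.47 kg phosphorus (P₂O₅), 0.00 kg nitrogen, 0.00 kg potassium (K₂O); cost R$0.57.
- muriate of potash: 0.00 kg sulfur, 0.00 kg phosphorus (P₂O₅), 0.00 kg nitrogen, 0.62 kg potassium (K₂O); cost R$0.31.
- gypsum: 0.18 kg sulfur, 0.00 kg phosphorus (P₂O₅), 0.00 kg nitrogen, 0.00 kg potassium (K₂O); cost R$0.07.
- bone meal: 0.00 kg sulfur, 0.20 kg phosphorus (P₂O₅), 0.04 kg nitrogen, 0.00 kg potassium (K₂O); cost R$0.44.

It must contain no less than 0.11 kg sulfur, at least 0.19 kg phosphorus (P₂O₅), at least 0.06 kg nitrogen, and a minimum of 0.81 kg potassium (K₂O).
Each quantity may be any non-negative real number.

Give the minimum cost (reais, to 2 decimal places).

Set it up as a linear program. Let x1 = kg of triple superphosphate, x2 = kg of muriate of potash, x3 = kg of gypsum, x4 = kg of bone meal.
min 0.57x1 + 0.31x2 + 0.07x3 + 0.44x4 s.t.:
  0.01x1 + 0.18x3 ≥ 0.11   (sulfur)
  0.47x1 + 0.2x4 ≥ 0.19   (phosphorus (P₂O₅))
  0.04x4 ≥ 0.06   (nitrogen)
  0.62x2 ≥ 0.81   (potassium (K₂O))
  x1, x2, x3, x4 ≥ 0.
At the optimum only muriate of potash, gypsum, bone meal are positive (triple superphosphate = 0). Binding constraints: sulfur, nitrogen, potassium (K₂O).
Solving gives x2 = 1.306, x3 = 0.6111, x4 = 1.5.
Cost = 0.31·1.306 + 0.07·0.6111 + 0.44·1.5 = 1.1076.

R$1.11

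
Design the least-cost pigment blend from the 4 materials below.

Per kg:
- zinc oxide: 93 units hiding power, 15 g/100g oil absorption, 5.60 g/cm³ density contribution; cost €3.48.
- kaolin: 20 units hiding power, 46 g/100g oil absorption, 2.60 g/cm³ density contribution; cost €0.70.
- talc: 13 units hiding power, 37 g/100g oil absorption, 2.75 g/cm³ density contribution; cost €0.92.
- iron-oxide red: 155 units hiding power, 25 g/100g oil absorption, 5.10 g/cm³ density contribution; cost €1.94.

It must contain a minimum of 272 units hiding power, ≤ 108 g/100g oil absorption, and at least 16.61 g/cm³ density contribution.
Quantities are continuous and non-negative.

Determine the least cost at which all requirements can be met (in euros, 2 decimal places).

€6.09

Let x1 = kg of zinc oxide, x2 = kg of kaolin, x3 = kg of talc, x4 = kg of iron-oxide red.
Minimize 3.48x1 + 0.7x2 + 0.92x3 + 1.94x4 subject to:
  93x1 + 20x2 + 13x3 + 155x4 ≥ 272   (hiding power)
  15x1 + 46x2 + 37x3 + 25x4 ≤ 108   (oil absorption)
  5.6x1 + 2.6x2 + 2.75x3 + 5.1x4 ≥ 16.61   (density contribution)
  x1, x2, x3, x4 ≥ 0.
The cheapest feasible vertex uses only kaolin, iron-oxide red; zinc oxide, talc are not used. The oil absorption and density contribution requirements are met with equality.
That vertex is x2 = 0.7992, x4 = 2.849.
Cost = 0.7·0.7992 + 1.94·2.849 = 6.0865.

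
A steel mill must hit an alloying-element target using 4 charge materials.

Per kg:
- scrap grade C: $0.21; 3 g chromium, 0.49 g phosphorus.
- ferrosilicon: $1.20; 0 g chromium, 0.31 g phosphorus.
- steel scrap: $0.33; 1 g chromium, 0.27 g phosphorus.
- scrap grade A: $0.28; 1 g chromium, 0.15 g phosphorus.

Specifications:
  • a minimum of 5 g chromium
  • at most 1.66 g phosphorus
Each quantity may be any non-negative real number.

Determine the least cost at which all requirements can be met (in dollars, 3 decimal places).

Set it up as a linear program. Let x1 = kg of scrap grade C, x2 = kg of ferrosilicon, x3 = kg of steel scrap, x4 = kg of scrap grade A.
min 0.21x1 + 1.2x2 + 0.33x3 + 0.28x4 with:
  3x1 + 1x3 + 1x4 ≥ 5   (chromium)
  0.49x1 + 0.31x2 + 0.27x3 + 0.15x4 ≤ 1.66   (phosphorus)
  x1, x2, x3, x4 ≥ 0.
The cheapest feasible vertex uses only scrap grade C; ferrosilicon, steel scrap, scrap grade A are not used. Binding constraint: chromium.
Solving gives x1 = 1.667.
Total cost: 0.21·1.667 = 0.35007.

$0.350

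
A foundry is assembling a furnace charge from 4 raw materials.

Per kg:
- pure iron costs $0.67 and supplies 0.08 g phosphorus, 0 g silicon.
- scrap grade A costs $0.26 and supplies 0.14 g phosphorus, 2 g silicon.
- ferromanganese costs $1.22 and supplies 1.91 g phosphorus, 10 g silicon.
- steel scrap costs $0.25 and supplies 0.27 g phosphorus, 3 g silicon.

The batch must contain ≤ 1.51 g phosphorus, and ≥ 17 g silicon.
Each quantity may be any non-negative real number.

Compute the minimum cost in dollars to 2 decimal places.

$1.46

Set it up as a linear program. Let x1 = kg of pure iron, x2 = kg of scrap grade A, x3 = kg of ferromanganese, x4 = kg of steel scrap.
min 0.67x1 + 0.26x2 + 1.22x3 + 0.25x4 with:
  0.08x1 + 0.14x2 + 1.91x3 + 0.27x4 ≤ 1.51   (phosphorus)
  2x2 + 10x3 + 3x4 ≥ 17   (silicon)
  x1, x2, x3, x4 ≥ 0.
The cheapest feasible vertex uses only scrap grade A, steel scrap; pure iron, ferromanganese are not used. The phosphorus and silicon requirements are met with equality.
Optimal quantities: scrap grade A = 0.5 kg, steel scrap = 5.333 kg.
Total cost: 0.26·0.5 + 0.25·5.333 = 1.4633.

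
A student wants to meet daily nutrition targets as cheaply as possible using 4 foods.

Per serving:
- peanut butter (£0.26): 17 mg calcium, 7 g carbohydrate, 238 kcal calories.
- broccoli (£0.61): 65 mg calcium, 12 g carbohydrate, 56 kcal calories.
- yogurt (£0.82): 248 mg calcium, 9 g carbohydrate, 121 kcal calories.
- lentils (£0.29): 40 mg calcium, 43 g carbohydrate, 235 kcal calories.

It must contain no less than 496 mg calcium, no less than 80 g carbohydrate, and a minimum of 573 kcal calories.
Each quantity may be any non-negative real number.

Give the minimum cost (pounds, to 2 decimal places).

Set it up as a linear program. Let x1 = servings of peanut butter, x2 = servings of broccoli, x3 = servings of yogurt, x4 = servings of lentils.
Minimize 0.26x1 + 0.61x2 + 0.82x3 + 0.29x4 s.t.:
  17x1 + 65x2 + 248x3 + 40x4 ≥ 496   (calcium)
  7x1 + 12x2 + 9x3 + 43x4 ≥ 80   (carbohydrate)
  238x1 + 56x2 + 121x3 + 235x4 ≥ 573   (calories)
  x1, x2, x3, x4 ≥ 0.
The minimum-cost mix takes nothing from peanut butter, broccoli — only yogurt, lentils. Binding constraints: calcium and calories.
Optimal quantities: yogurt = 1.752 servings, lentils = 1.536 servings.
Objective = 0.82·1.752 + 0.29·1.536 = 1.8821.

£1.88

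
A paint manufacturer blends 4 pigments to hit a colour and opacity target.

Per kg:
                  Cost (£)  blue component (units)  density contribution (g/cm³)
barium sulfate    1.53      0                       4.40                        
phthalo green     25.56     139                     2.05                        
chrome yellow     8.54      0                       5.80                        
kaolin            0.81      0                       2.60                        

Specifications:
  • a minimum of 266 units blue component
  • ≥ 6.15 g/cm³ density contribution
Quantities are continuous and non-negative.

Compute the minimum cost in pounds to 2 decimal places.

£49.61

Set it up as a linear program. Let x1 = kg of barium sulfate, x2 = kg of phthalo green, x3 = kg of chrome yellow, x4 = kg of kaolin.
min 1.53x1 + 25.56x2 + 8.54x3 + 0.81x4 subject to:
  139x2 ≥ 266   (blue component)
  4.4x1 + 2.05x2 + 5.8x3 + 2.6x4 ≥ 6.15   (density contribution)
  x1, x2, x3, x4 ≥ 0.
The optimal basis is {phthalo green, kaolin}; barium sulfate, chrome yellow drop out. The blue component and density contribution requirements are met with equality.
Solving gives x2 = 1.9137, x4 = 0.85653.
Hence cost = 25.56·1.9137 + 0.81·0.85653 = £49.6080.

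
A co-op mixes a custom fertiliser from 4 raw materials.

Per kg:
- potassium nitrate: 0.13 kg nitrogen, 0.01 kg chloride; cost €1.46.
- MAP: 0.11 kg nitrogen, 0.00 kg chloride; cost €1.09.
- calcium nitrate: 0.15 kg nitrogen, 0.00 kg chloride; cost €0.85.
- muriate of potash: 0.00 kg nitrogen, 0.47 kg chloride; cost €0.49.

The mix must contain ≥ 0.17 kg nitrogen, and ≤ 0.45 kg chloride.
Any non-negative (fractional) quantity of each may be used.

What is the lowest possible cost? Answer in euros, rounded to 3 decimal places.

€0.963

Let x1 = kg of potassium nitrate, x2 = kg of MAP, x3 = kg of calcium nitrate, x4 = kg of muriate of potash.
Minimize 1.46x1 + 1.09x2 + 0.85x3 + 0.49x4 s.t.:
  0.13x1 + 0.11x2 + 0.15x3 ≥ 0.17   (nitrogen)
  0.01x1 + 0.47x4 ≤ 0.45   (chloride)
  x1, x2, x3, x4 ≥ 0.
The cheapest feasible vertex uses only calcium nitrate; potassium nitrate, MAP, muriate of potash are not used. Binding constraint: nitrogen.
Optimal quantities: calcium nitrate = 1.133 kg.
Hence cost = 0.85·1.133 = €0.96305.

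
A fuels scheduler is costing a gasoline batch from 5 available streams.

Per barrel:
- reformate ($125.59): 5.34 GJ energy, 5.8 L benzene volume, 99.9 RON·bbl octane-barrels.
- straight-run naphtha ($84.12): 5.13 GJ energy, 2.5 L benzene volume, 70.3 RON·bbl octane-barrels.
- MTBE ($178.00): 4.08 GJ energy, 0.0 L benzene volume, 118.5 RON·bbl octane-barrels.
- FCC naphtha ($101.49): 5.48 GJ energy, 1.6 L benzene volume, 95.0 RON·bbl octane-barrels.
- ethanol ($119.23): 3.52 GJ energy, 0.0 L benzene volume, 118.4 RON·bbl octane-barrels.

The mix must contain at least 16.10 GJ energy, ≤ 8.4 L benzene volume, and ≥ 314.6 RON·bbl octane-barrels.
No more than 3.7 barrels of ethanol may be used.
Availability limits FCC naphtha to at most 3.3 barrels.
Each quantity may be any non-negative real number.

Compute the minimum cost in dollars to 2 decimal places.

$331.60

Treat it as an LP. Let x1 = barrels of reformate, x2 = barrels of straight-run naphtha, x3 = barrels of MTBE, x4 = barrels of FCC naphtha, x5 = barrels of ethanol.
Minimize 125.59x1 + 84.12x2 + 178x3 + 101.49x4 + 119.23x5 subject to:
  5.34x1 + 5.13x2 + 4.08x3 + 5.48x4 + 3.52x5 ≥ 16.1   (energy)
  5.8x1 + 2.5x2 + 1.6x4 ≤ 8.4   (benzene volume)
  99.9x1 + 70.3x2 + 118.5x3 + 95x4 + 118.4x5 ≥ 314.6   (octane-barrels)
  x5 ≤ 3.7
  x4 ≤ 3.3
  x1, x2, x3, x4, x5 ≥ 0.
The cheapest feasible vertex uses only FCC naphtha, ethanol; reformate, straight-run naphtha, MTBE are not used. Binding constraints: energy and octane-barrels.
That vertex is x4 = 2.5406, x5 = 0.6186.
Objective = 101.49·2.5406 + 119.23·0.6186 = 331.6012.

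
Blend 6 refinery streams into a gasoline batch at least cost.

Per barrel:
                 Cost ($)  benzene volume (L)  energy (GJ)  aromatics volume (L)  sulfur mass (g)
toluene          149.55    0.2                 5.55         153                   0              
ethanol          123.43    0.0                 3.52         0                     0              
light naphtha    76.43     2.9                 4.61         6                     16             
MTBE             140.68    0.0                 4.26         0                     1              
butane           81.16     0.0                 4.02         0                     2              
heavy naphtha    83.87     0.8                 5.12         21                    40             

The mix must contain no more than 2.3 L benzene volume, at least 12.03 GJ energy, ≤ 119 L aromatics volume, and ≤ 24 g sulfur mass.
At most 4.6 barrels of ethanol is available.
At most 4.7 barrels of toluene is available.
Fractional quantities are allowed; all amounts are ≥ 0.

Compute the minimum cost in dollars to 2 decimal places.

$226.51

This is a linear program. Let x1 = barrels of toluene, x2 = barrels of ethanol, x3 = barrels of light naphtha, x4 = barrels of MTBE, x5 = barrels of butane, x6 = barrels of heavy naphtha.
Minimize 149.55x1 + 123.43x2 + 76.43x3 + 140.68x4 + 81.16x5 + 83.87x6 with:
  0.2x1 + 2.9x3 + 0.8x6 ≤ 2.3   (benzene volume)
  5.55x1 + 3.52x2 + 4.61x3 + 4.26x4 + 4.02x5 + 5.12x6 ≥ 12.03   (energy)
  153x1 + 6x3 + 21x6 ≤ 119   (aromatics volume)
  16x3 + 1x4 + 2x5 + 40x6 ≤ 24   (sulfur mass)
  x2 ≤ 4.6
  x1 ≤ 4.7
  x1, x2, x3, x4, x5, x6 ≥ 0.
The minimum-cost mix takes nothing from toluene, ethanol, MTBE — only light naphtha, butane, heavy naphtha. Binding constraints: benzene volume, energy, sulfur mass.
So light naphtha = 0.73457 barrels, butane = 1.8799 barrels, heavy naphtha = 0.21217 barrels.
Objective = 76.43·0.73457 + 81.16·1.8799 + 83.87·0.21217 = 226.5106.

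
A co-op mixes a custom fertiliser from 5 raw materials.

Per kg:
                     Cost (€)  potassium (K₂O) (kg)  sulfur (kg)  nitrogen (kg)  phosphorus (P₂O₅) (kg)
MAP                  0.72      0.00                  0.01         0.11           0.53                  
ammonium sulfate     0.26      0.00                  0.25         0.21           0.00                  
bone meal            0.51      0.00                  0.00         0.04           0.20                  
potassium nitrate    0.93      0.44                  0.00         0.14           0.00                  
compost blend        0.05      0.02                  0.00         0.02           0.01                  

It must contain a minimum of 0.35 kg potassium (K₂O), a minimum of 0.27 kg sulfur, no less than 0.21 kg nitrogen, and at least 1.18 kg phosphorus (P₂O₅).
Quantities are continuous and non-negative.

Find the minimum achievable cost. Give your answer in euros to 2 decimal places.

€2.50

Treat it as an LP. Let x1 = kg of MAP, x2 = kg of ammonium sulfate, x3 = kg of bone meal, x4 = kg of potassium nitrate, x5 = kg of compost blend.
min 0.72x1 + 0.26x2 + 0.51x3 + 0.93x4 + 0.05x5 with:
  0.44x4 + 0.02x5 ≥ 0.35   (potassium (K₂O))
  0.01x1 + 0.25x2 ≥ 0.27   (sulfur)
  0.11x1 + 0.21x2 + 0.04x3 + 0.14x4 + 0.02x5 ≥ 0.21   (nitrogen)
  0.53x1 + 0.2x3 + 0.01x5 ≥ 1.18   (phosphorus (P₂O₅))
  x1, x2, x3, x4, x5 ≥ 0.
The minimum-cost mix takes nothing from bone meal, potassium nitrate — only MAP, ammonium sulfate, compost blend. The potassium (K₂O), sulfur, phosphorus (P₂O₅) requirements are met with equality.
Optimal quantities: MAP = 1.896 kg, ammonium sulfate = 1.004 kg, compost blend = 17.5 kg.
Objective = 0.72·1.896 + 0.26·1.004 + 0.05·17.5 = 2.5012.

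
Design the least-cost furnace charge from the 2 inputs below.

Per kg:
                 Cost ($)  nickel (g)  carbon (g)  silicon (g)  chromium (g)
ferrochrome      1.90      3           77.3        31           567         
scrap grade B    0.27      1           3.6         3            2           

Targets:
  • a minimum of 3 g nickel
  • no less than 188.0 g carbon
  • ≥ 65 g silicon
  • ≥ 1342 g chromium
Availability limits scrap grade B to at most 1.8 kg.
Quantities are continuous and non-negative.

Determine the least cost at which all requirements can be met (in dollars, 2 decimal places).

$4.62

Set it up as a linear program. Let x1 = kg of ferrochrome, x2 = kg of scrap grade B.
Minimize 1.9x1 + 0.27x2 s.t.:
  3x1 + 1x2 ≥ 3   (nickel)
  77.3x1 + 3.6x2 ≥ 188   (carbon)
  31x1 + 3x2 ≥ 65   (silicon)
  567x1 + 2x2 ≥ 1342   (chromium)
  x2 ≤ 1.8
  x1, x2 ≥ 0.
The optimal basis is {ferrochrome}; scrap grade B drops out. Binding constraint: carbon.
So ferrochrome = 2.432 kg.
Objective = 1.9·2.432 = 4.6208.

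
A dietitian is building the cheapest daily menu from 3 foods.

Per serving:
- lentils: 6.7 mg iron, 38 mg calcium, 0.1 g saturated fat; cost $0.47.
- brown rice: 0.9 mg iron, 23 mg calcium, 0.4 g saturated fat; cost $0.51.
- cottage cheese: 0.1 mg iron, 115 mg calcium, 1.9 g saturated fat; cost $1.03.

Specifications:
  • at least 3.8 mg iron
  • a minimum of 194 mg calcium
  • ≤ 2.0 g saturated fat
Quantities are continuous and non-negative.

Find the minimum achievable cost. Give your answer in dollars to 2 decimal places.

Treat it as an LP. Let x1 = servings of lentils, x2 = servings of brown rice, x3 = servings of cottage cheese.
Minimize 0.47x1 + 0.51x2 + 1.03x3 s.t.:
  6.7x1 + 0.9x2 + 0.1x3 ≥ 3.8   (iron)
  38x1 + 23x2 + 115x3 ≥ 194   (calcium)
  0.1x1 + 0.4x2 + 1.9x3 ≤ 2   (saturated fat)
  x1, x2, x3 ≥ 0.
The minimum-cost mix takes nothing from brown rice — only lentils, cottage cheese. Binding constraints: calcium and saturated fat.
So lentils = 2.283 servings, cottage cheese = 0.9325 servings.
Cost = 0.47·2.283 + 1.03·0.9325 = 2.0335.

$2.03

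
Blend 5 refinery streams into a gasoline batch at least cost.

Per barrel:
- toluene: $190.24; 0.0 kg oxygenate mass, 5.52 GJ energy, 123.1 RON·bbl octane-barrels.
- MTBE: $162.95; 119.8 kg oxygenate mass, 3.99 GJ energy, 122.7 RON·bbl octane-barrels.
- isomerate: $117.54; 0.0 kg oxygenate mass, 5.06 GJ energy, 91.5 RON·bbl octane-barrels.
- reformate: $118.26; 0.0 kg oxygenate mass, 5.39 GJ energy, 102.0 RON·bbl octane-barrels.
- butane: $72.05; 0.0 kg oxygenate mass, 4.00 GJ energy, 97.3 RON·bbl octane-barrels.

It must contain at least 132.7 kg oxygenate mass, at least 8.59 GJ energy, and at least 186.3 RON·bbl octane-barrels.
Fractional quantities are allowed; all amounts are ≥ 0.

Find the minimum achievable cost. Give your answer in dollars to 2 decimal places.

Let x1 = barrels of toluene, x2 = barrels of MTBE, x3 = barrels of isomerate, x4 = barrels of reformate, x5 = barrels of butane.
Minimize 190.24x1 + 162.95x2 + 117.54x3 + 118.26x4 + 72.05x5 s.t.:
  119.8x2 ≥ 132.7   (oxygenate mass)
  5.52x1 + 3.99x2 + 5.06x3 + 5.39x4 + 4x5 ≥ 8.59   (energy)
  123.1x1 + 122.7x2 + 91.5x3 + 102x4 + 97.3x5 ≥ 186.3   (octane-barrels)
  x1, x2, x3, x4, x5 ≥ 0.
At the optimum only MTBE, butane are positive (toluene, isomerate, reformate = 0). There the oxygenate mass and energy constraints are tight.
That vertex is x2 = 1.107679, x5 = 1.04259.
Objective = 162.95·1.107679 + 72.05·1.04259 = 255.6149.

$255.61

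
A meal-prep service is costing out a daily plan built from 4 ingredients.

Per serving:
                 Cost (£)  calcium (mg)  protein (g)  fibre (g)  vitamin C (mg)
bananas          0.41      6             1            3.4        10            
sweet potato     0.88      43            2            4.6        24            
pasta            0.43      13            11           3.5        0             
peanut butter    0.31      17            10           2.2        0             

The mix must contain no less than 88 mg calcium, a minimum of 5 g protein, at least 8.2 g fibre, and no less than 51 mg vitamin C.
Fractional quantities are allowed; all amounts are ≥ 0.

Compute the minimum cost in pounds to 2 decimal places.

£1.89

Let x1 = servings of bananas, x2 = servings of sweet potato, x3 = servings of pasta, x4 = servings of peanut butter.
Minimise 0.41x1 + 0.88x2 + 0.43x3 + 0.31x4 s.t.:
  6x1 + 43x2 + 13x3 + 17x4 ≥ 88   (calcium)
  1x1 + 2x2 + 11x3 + 10x4 ≥ 5   (protein)
  3.4x1 + 4.6x2 + 3.5x3 + 2.2x4 ≥ 8.2   (fibre)
  10x1 + 24x2 ≥ 51   (vitamin C)
  x1, x2, x3, x4 ≥ 0.
The minimum-cost mix takes nothing from bananas, pasta — only sweet potato, peanut butter. Binding constraints: protein and vitamin C.
That vertex is x2 = 2.125, x4 = 0.075.
Cost = 0.88·2.125 + 0.31·0.075 = 1.8933.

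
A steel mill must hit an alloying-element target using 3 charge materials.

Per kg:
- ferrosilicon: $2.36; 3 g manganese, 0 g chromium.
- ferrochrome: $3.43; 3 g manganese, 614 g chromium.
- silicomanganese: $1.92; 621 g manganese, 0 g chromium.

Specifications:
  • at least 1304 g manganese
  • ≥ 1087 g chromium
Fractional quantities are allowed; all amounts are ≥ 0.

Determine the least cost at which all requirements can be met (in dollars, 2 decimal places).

This is a linear program. Let x1 = kg of ferrosilicon, x2 = kg of ferrochrome, x3 = kg of silicomanganese.
min 2.36x1 + 3.43x2 + 1.92x3 with:
  3x1 + 3x2 + 621x3 ≥ 1304   (manganese)
  614x2 ≥ 1087   (chromium)
  x1, x2, x3 ≥ 0.
At the optimum only ferrochrome, silicomanganese are positive (ferrosilicon = 0). Binding constraints: manganese and chromium.
That vertex is x2 = 1.77, x3 = 2.091.
Objective = 3.43·1.77 + 1.92·2.091 = 10.0858.

$10.09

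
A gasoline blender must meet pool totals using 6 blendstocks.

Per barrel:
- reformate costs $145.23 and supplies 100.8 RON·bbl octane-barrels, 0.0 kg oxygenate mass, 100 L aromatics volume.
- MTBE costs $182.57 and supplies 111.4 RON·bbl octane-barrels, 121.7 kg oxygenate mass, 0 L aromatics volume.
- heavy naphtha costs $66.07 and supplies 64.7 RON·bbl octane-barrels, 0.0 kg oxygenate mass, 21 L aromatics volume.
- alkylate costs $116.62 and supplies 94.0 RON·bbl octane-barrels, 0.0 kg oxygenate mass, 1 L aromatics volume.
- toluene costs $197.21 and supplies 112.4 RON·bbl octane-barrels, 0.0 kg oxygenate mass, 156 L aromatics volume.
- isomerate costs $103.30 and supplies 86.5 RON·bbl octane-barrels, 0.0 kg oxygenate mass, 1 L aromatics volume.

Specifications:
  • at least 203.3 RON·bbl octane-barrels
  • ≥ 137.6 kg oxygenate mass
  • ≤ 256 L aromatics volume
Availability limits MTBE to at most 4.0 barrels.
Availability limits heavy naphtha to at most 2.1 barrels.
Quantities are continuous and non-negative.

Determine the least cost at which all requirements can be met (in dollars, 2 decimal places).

$285.41

Let x1 = barrels of reformate, x2 = barrels of MTBE, x3 = barrels of heavy naphtha, x4 = barrels of alkylate, x5 = barrels of toluene, x6 = barrels of isomerate.
Minimize 145.23x1 + 182.57x2 + 66.07x3 + 116.62x4 + 197.21x5 + 103.3x6 s.t.:
  100.8x1 + 111.4x2 + 64.7x3 + 94x4 + 112.4x5 + 86.5x6 ≥ 203.3   (octane-barrels)
  121.7x2 ≥ 137.6   (oxygenate mass)
  100x1 + 21x3 + 1x4 + 156x5 + 1x6 ≤ 256   (aromatics volume)
  x2 ≤ 4
  x3 ≤ 2.1
  x1, x2, x3, x4, x5, x6 ≥ 0.
The cheapest feasible vertex uses only MTBE, heavy naphtha; reformate, alkylate, toluene, isomerate are not used. Binding constraints: octane-barrels and oxygenate mass.
That vertex is x2 = 1.13065, x3 = 1.19545.
Cost = 182.57·1.13065 + 66.07·1.19545 = 285.4062.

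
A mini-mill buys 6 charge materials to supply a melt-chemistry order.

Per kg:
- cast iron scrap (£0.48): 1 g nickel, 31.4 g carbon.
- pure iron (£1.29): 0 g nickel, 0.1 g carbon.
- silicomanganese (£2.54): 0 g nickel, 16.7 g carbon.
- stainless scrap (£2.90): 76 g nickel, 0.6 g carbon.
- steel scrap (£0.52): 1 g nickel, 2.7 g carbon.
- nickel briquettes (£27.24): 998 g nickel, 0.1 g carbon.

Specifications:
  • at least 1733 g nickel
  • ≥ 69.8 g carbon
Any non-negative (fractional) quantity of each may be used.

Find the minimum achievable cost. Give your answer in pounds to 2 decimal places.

£48.31

Let x1 = kg of cast iron scrap, x2 = kg of pure iron, x3 = kg of silicomanganese, x4 = kg of stainless scrap, x5 = kg of steel scrap, x6 = kg of nickel briquettes.
Minimize 0.48x1 + 1.29x2 + 2.54x3 + 2.9x4 + 0.52x5 + 27.24x6 with:
  1x1 + 76x4 + 1x5 + 998x6 ≥ 1733   (nickel)
  31.4x1 + 0.1x2 + 16.7x3 + 0.6x4 + 2.7x5 + 0.1x6 ≥ 69.8   (carbon)
  x1, x2, x3, x4, x5, x6 ≥ 0.
The optimal basis is {cast iron scrap, nickel briquettes}; pure iron, silicomanganese, stainless scrap, steel scrap drop out. The nickel and carbon requirements are met with equality.
So cast iron scrap = 2.2174 kg, nickel briquettes = 1.7343 kg.
Objective = 0.48·2.2174 + 27.24·1.7343 = 48.3067.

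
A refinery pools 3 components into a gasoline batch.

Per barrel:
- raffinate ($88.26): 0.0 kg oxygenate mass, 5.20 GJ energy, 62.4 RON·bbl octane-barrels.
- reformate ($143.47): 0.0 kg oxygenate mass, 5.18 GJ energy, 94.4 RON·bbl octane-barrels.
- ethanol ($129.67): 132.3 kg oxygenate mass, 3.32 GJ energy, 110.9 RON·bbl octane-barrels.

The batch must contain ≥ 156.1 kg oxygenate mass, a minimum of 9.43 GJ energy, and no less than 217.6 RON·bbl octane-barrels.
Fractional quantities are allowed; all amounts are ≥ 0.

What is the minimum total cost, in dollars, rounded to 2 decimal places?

$267.82

Set it up as a linear program. Let x1 = barrels of raffinate, x2 = barrels of reformate, x3 = barrels of ethanol.
min 88.26x1 + 143.47x2 + 129.67x3 s.t.:
  132.3x3 ≥ 156.1   (oxygenate mass)
  5.2x1 + 5.18x2 + 3.32x3 ≥ 9.43   (energy)
  62.4x1 + 94.4x2 + 110.9x3 ≥ 217.6   (octane-barrels)
  x1, x2, x3 ≥ 0.
At the optimum only raffinate, ethanol are positive (reformate = 0). The energy and octane-barrels requirements are met with equality.
That vertex is x1 = 0.875087, x3 = 1.46974.
Total cost: 88.26·0.875087 + 129.67·1.46974 = 267.8164.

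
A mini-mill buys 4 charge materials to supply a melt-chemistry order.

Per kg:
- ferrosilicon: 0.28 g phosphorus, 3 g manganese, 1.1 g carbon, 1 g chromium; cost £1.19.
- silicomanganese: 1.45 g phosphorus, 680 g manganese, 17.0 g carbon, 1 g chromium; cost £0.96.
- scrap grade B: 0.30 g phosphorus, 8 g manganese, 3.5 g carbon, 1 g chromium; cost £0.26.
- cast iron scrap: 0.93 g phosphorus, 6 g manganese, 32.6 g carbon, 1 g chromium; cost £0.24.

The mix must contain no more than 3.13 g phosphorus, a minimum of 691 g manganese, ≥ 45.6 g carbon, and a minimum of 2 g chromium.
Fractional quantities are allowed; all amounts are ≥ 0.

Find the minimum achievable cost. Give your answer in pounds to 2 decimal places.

£1.21

Let x1 = kg of ferrosilicon, x2 = kg of silicomanganese, x3 = kg of scrap grade B, x4 = kg of cast iron scrap.
Minimize 1.19x1 + 0.96x2 + 0.26x3 + 0.24x4 s.t.:
  0.28x1 + 1.45x2 + 0.3x3 + 0.93x4 ≤ 3.13   (phosphorus)
  3x1 + 680x2 + 8x3 + 6x4 ≥ 691   (manganese)
  1.1x1 + 17x2 + 3.5x3 + 32.6x4 ≥ 45.6   (carbon)
  1x1 + 1x2 + 1x3 + 1x4 ≥ 2   (chromium)
  x1, x2, x3, x4 ≥ 0.
The cheapest feasible vertex uses only silicomanganese, cast iron scrap; ferrosilicon, scrap grade B are not used. There the manganese and chromium constraints are tight.
Optimal quantities: silicomanganese = 1.0074 kg, cast iron scrap = 0.99258 kg.
Objective = 0.96·1.0074 + 0.24·0.99258 = 1.2053.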